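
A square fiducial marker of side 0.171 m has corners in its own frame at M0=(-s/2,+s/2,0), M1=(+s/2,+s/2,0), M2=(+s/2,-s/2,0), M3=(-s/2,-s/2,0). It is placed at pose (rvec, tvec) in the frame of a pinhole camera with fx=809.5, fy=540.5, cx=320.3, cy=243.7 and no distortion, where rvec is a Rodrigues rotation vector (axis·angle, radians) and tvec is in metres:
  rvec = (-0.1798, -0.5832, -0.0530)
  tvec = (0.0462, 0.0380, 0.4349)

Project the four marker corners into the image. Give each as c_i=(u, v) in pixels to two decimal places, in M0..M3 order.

Intrinsics K: fx=809.5, fy=540.5, cx=320.3, cy=243.7
Marker side s = 0.171 m; corners in marker frame (Z=0):
  M0 = (-0.0855, +0.0855, 0)
  M1 = (+0.0855, +0.0855, 0)
  M2 = (+0.0855, -0.0855, 0)
  M3 = (-0.0855, -0.0855, 0)
rvec = (-0.1798, -0.5832, -0.0530), |rvec| = θ = 0.61258 rad = 35.098°
Rodrigues: sinθ=0.57498, 1−cosθ=0.18184; R = I + sinθ·[k]× + (1−cosθ)·[k]×²:
    [+0.83383 +0.10056 -0.54279]
    [+0.00106 +0.98297 +0.18374]
    [+0.55202 -0.15379 +0.81953]
t = (0.0462, 0.0380, 0.4349) m
M0: Pc = R·M0+t = (-0.01649, +0.12195, +0.37455); u = 809.5·(-0.01649)/0.37455 + 320.3 = 284.6508, v = 540.5·(+0.12195)/0.37455 + 243.7 = 419.6850
M1: Pc = R·M1+t = (+0.12609, +0.12214, +0.46895); u = 809.5·(+0.12609)/0.46895 + 320.3 = 537.9568, v = 540.5·(+0.12214)/0.46895 + 243.7 = 384.4703
M2: Pc = R·M2+t = (+0.10889, -0.04595, +0.49525); u = 809.5·(+0.10889)/0.49525 + 320.3 = 498.2928, v = 540.5·(-0.04595)/0.49525 + 243.7 = 193.5476
M3: Pc = R·M3+t = (-0.03369, -0.04614, +0.40085); u = 809.5·(-0.03369)/0.40085 + 320.3 = 252.2644, v = 540.5·(-0.04614)/0.40085 + 243.7 = 181.4921

c0=(284.65, 419.68) c1=(537.96, 384.47) c2=(498.29, 193.55) c3=(252.26, 181.49)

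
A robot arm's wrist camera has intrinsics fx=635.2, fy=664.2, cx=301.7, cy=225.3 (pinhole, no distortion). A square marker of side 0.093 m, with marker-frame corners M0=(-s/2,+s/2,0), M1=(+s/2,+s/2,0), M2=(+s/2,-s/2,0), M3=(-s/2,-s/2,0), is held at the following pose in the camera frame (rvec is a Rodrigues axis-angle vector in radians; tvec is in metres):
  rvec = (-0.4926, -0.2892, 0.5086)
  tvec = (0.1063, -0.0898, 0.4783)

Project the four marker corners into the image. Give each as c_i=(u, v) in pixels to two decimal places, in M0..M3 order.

Intrinsics K: fx=635.2, fy=664.2, cx=301.7, cy=225.3
Marker side s = 0.093 m; corners in marker frame (Z=0):
  M0 = (-0.0465, +0.0465, 0)
  M1 = (+0.0465, +0.0465, 0)
  M2 = (+0.0465, -0.0465, 0)
  M3 = (-0.0465, -0.0465, 0)
rvec = (-0.4926, -0.2892, 0.5086), |rvec| = θ = 0.76483 rad = 43.822°
Rodrigues: sinθ=0.69241, 1−cosθ=0.27850; R = I + sinθ·[k]× + (1−cosθ)·[k]×²:
    [+0.83703 -0.39262 -0.38110]
    [+0.52827 +0.76132 +0.37593]
    [+0.14254 -0.51599 +0.84465]
t = (0.1063, -0.0898, 0.4783) m
M0: Pc = R·M0+t = (+0.04912, -0.07896, +0.44768); u = 635.2·(+0.04912)/0.44768 + 301.7 = 371.3972, v = 664.2·(-0.07896)/0.44768 + 225.3 = 108.1460
M1: Pc = R·M1+t = (+0.12696, -0.02983, +0.46093); u = 635.2·(+0.12696)/0.46093 + 301.7 = 476.6665, v = 664.2·(-0.02983)/0.46093 + 225.3 = 182.3094
M2: Pc = R·M2+t = (+0.16348, -0.10064, +0.50892); u = 635.2·(+0.16348)/0.50892 + 301.7 = 505.7425, v = 664.2·(-0.10064)/0.50892 + 225.3 = 93.9576
M3: Pc = R·M3+t = (+0.08564, -0.14977, +0.49567); u = 635.2·(+0.08564)/0.49567 + 301.7 = 411.4422, v = 664.2·(-0.14977)/0.49567 + 225.3 = 24.6112

c0=(371.40, 108.15) c1=(476.67, 182.31) c2=(505.74, 93.96) c3=(411.44, 24.61)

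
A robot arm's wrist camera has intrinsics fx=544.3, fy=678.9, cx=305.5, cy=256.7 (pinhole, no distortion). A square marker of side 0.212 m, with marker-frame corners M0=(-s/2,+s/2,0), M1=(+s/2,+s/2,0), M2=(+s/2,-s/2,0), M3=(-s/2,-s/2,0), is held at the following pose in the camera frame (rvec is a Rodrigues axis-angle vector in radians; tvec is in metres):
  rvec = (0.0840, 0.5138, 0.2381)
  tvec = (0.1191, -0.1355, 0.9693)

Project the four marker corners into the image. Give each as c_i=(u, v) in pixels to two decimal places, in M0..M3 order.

Intrinsics K: fx=544.3, fy=678.9, cx=305.5, cy=256.7
Marker side s = 0.212 m; corners in marker frame (Z=0):
  M0 = (-0.1060, +0.1060, 0)
  M1 = (+0.1060, +0.1060, 0)
  M2 = (+0.1060, -0.1060, 0)
  M3 = (-0.1060, -0.1060, 0)
rvec = (0.0840, 0.5138, 0.2381), |rvec| = θ = 0.57248 rad = 32.801°
Rodrigues: sinθ=0.54172, 1−cosθ=0.15944; R = I + sinθ·[k]× + (1−cosθ)·[k]×²:
    [+0.84399 -0.20431 +0.49592]
    [+0.24630 +0.96899 -0.01997]
    [-0.47646 +0.13900 +0.86814]
t = (0.1191, -0.1355, 0.9693) m
M0: Pc = R·M0+t = (+0.00798, -0.05890, +1.03454); u = 544.3·(+0.00798)/1.03454 + 305.5 = 309.6986, v = 678.9·(-0.05890)/1.03454 + 256.7 = 218.0508
M1: Pc = R·M1+t = (+0.18691, -0.00668, +0.93353); u = 544.3·(+0.18691)/0.93353 + 305.5 = 414.4768, v = 678.9·(-0.00668)/0.93353 + 256.7 = 251.8425
M2: Pc = R·M2+t = (+0.23022, -0.21210, +0.90406); u = 544.3·(+0.23022)/0.90406 + 305.5 = 444.1064, v = 678.9·(-0.21210)/0.90406 + 256.7 = 97.4211
M3: Pc = R·M3+t = (+0.05129, -0.26432, +1.00507); u = 544.3·(+0.05129)/1.00507 + 305.5 = 333.2783, v = 678.9·(-0.26432)/1.00507 + 256.7 = 78.1580

c0=(309.70, 218.05) c1=(414.48, 251.84) c2=(444.11, 97.42) c3=(333.28, 78.16)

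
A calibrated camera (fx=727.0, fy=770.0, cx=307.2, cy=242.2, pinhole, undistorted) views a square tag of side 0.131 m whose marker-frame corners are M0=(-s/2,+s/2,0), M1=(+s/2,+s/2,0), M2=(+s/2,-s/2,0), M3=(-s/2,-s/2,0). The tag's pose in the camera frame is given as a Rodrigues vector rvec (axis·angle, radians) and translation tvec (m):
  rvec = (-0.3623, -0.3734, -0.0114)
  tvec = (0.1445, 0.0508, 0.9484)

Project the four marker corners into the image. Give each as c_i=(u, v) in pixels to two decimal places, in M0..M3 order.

Intrinsics K: fx=727.0, fy=770.0, cx=307.2, cy=242.2
Marker side s = 0.131 m; corners in marker frame (Z=0):
  M0 = (-0.0655, +0.0655, 0)
  M1 = (+0.0655, +0.0655, 0)
  M2 = (+0.0655, -0.0655, 0)
  M3 = (-0.0655, -0.0655, 0)
rvec = (-0.3623, -0.3734, -0.0114), |rvec| = θ = 0.52040 rad = 29.817°
Rodrigues: sinθ=0.49723, 1−cosθ=0.13238; R = I + sinθ·[k]× + (1−cosθ)·[k]×²:
    [+0.93178 +0.07702 -0.35475]
    [+0.05524 +0.93577 +0.34825]
    [+0.35879 -0.34409 +0.86768]
t = (0.1445, 0.0508, 0.9484) m
M0: Pc = R·M0+t = (+0.08851, +0.10848, +0.90236); u = 727.0·(+0.08851)/0.90236 + 307.2 = 378.5118, v = 770.0·(+0.10848)/0.90236 + 242.2 = 334.7637
M1: Pc = R·M1+t = (+0.21058, +0.11571, +0.94936); u = 727.0·(+0.21058)/0.94936 + 307.2 = 468.4546, v = 770.0·(+0.11571)/0.94936 + 242.2 = 336.0498
M2: Pc = R·M2+t = (+0.20049, -0.00688, +0.99444); u = 727.0·(+0.20049)/0.99444 + 307.2 = 453.7691, v = 770.0·(-0.00688)/0.99444 + 242.2 = 236.8765
M3: Pc = R·M3+t = (+0.07842, -0.01411, +0.94744); u = 727.0·(+0.07842)/0.94744 + 307.2 = 367.3769, v = 770.0·(-0.01411)/0.94744 + 242.2 = 230.7316

c0=(378.51, 334.76) c1=(468.45, 336.05) c2=(453.77, 236.88) c3=(367.38, 230.73)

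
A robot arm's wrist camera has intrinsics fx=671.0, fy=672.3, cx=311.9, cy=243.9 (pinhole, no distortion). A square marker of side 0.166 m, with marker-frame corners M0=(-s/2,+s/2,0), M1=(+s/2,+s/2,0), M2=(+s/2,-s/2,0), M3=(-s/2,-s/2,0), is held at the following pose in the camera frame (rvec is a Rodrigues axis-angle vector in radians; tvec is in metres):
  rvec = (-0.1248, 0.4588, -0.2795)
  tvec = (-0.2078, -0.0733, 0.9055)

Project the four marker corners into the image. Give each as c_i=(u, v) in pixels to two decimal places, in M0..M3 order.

Intrinsics K: fx=671.0, fy=672.3, cx=311.9, cy=243.9
Marker side s = 0.166 m; corners in marker frame (Z=0):
  M0 = (-0.0830, +0.0830, 0)
  M1 = (+0.0830, +0.0830, 0)
  M2 = (+0.0830, -0.0830, 0)
  M3 = (-0.0830, -0.0830, 0)
rvec = (-0.1248, 0.4588, -0.2795), |rvec| = θ = 0.55154 rad = 31.601°
Rodrigues: sinθ=0.52400, 1−cosθ=0.14828; R = I + sinθ·[k]× + (1−cosθ)·[k]×²:
    [+0.85931 +0.23763 +0.45289]
    [-0.29345 +0.95433 +0.05606]
    [-0.41889 -0.18108 +0.88980]
t = (-0.2078, -0.0733, 0.9055) m
M0: Pc = R·M0+t = (-0.25940, +0.03027, +0.92524); u = 671.0·(-0.25940)/0.92524 + 311.9 = 123.7787, v = 672.3·(+0.03027)/0.92524 + 243.9 = 265.8919
M1: Pc = R·M1+t = (-0.11675, -0.01845, +0.85570); u = 671.0·(-0.11675)/0.85570 + 311.9 = 220.3476, v = 672.3·(-0.01845)/0.85570 + 243.9 = 229.4064
M2: Pc = R·M2+t = (-0.15620, -0.17687, +0.88576); u = 671.0·(-0.15620)/0.88576 + 311.9 = 193.5718, v = 672.3·(-0.17687)/0.88576 + 243.9 = 109.6574
M3: Pc = R·M3+t = (-0.29885, -0.12815, +0.95530); u = 671.0·(-0.29885)/0.95530 + 311.9 = 101.9904, v = 672.3·(-0.12815)/0.95530 + 243.9 = 153.7114

c0=(123.78, 265.89) c1=(220.35, 229.41) c2=(193.57, 109.66) c3=(101.99, 153.71)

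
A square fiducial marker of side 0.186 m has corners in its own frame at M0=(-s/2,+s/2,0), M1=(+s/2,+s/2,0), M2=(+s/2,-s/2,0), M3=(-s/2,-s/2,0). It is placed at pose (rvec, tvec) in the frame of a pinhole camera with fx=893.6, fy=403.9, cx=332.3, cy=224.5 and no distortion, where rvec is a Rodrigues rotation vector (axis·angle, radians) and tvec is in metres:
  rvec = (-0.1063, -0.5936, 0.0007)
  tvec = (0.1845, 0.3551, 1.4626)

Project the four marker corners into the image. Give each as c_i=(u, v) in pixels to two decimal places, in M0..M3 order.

c0=(402.56, 352.67) c1=(489.26, 345.39) c2=(484.08, 294.88) c3=(398.13, 298.37)

Intrinsics K: fx=893.6, fy=403.9, cx=332.3, cy=224.5
Marker side s = 0.186 m; corners in marker frame (Z=0):
  M0 = (-0.0930, +0.0930, 0)
  M1 = (+0.0930, +0.0930, 0)
  M2 = (+0.0930, -0.0930, 0)
  M3 = (-0.0930, -0.0930, 0)
rvec = (-0.1063, -0.5936, 0.0007), |rvec| = θ = 0.60304 rad = 34.552°
Rodrigues: sinθ=0.56715, 1−cosθ=0.17639; R = I + sinθ·[k]× + (1−cosθ)·[k]×²:
    [+0.82909 +0.02995 -0.55831]
    [+0.03126 +0.99452 +0.09977]
    [+0.55823 -0.10017 +0.82361]
t = (0.1845, 0.3551, 1.4626) m
M0: Pc = R·M0+t = (+0.11018, +0.44468, +1.40137); u = 893.6·(+0.11018)/1.40137 + 332.3 = 402.5572, v = 403.9·(+0.44468)/1.40137 + 224.5 = 352.6657
M1: Pc = R·M1+t = (+0.26439, +0.45050, +1.50520); u = 893.6·(+0.26439)/1.50520 + 332.3 = 489.2623, v = 403.9·(+0.45050)/1.50520 + 224.5 = 345.3850
M2: Pc = R·M2+t = (+0.25882, +0.26552, +1.52383); u = 893.6·(+0.25882)/1.52383 + 332.3 = 484.0767, v = 403.9·(+0.26552)/1.52383 + 224.5 = 294.8768
M3: Pc = R·M3+t = (+0.10461, +0.25970, +1.42000); u = 893.6·(+0.10461)/1.42000 + 332.3 = 398.1301, v = 403.9·(+0.25970)/1.42000 + 224.5 = 298.3688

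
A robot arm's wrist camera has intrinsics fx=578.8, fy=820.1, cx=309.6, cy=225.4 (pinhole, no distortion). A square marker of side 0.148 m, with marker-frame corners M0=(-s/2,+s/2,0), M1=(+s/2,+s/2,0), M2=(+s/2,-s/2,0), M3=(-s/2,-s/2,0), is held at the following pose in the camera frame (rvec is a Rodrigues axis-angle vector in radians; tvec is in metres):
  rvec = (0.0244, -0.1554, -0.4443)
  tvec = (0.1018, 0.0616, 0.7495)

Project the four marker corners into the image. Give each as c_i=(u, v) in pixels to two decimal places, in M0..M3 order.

Intrinsics K: fx=578.8, fy=820.1, cx=309.6, cy=225.4
Marker side s = 0.148 m; corners in marker frame (Z=0):
  M0 = (-0.0740, +0.0740, 0)
  M1 = (+0.0740, +0.0740, 0)
  M2 = (+0.0740, -0.0740, 0)
  M3 = (-0.0740, -0.0740, 0)
rvec = (0.0244, -0.1554, -0.4443), |rvec| = θ = 0.47132 rad = 27.005°
Rodrigues: sinθ=0.45407, 1−cosθ=0.10903; R = I + sinθ·[k]× + (1−cosθ)·[k]×²:
    [+0.89126 +0.42617 -0.15503]
    [-0.42989 +0.90282 +0.01038]
    [+0.14439 +0.05739 +0.98786]
t = (0.1018, 0.0616, 0.7495) m
M0: Pc = R·M0+t = (+0.06738, +0.16022, +0.74306); u = 578.8·(+0.06738)/0.74306 + 309.6 = 362.0875, v = 820.1·(+0.16022)/0.74306 + 225.4 = 402.2318
M1: Pc = R·M1+t = (+0.19929, +0.09660, +0.76443); u = 578.8·(+0.19929)/0.76443 + 309.6 = 460.4950, v = 820.1·(+0.09660)/0.76443 + 225.4 = 329.0311
M2: Pc = R·M2+t = (+0.13622, -0.03702, +0.75594); u = 578.8·(+0.13622)/0.75594 + 309.6 = 413.8972, v = 820.1·(-0.03702)/0.75594 + 225.4 = 185.2370
M3: Pc = R·M3+t = (+0.00431, +0.02660, +0.73457); u = 578.8·(+0.00431)/0.73457 + 309.6 = 312.9962, v = 820.1·(+0.02660)/0.73457 + 225.4 = 255.1010

c0=(362.09, 402.23) c1=(460.50, 329.03) c2=(413.90, 185.24) c3=(313.00, 255.10)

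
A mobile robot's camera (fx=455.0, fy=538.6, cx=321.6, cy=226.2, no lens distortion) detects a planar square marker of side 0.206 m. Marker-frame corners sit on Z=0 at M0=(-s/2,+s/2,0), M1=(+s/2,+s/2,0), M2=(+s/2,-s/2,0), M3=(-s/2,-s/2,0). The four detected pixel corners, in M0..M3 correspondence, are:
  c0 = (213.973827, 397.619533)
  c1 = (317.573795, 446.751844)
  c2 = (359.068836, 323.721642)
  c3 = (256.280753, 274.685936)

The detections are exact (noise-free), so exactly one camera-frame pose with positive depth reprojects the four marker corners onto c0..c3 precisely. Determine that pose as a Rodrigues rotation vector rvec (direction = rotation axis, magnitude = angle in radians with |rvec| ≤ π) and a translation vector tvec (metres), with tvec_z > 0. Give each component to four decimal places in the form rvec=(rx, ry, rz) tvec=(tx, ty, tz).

rvec=(-0.0269, -0.0137, 0.3841) tvec=(-0.0644, 0.2101, 0.8426)

Intrinsics K: fx=455.0, fy=538.6, cx=321.6, cy=226.2
Marker side s = 0.206 m; corners in marker frame (Z=0):
  M0 = (-0.1030, +0.1030, 0)
  M1 = (+0.1030, +0.1030, 0)
  M2 = (+0.1030, -0.1030, 0)
  M3 = (-0.1030, -0.1030, 0)
Detected image corners:
  c0 = (213.973827, 397.619533) px
  c1 = (317.573795, 446.751844) px
  c2 = (359.068836, 323.721642) px
  c3 = (256.280753, 274.685936) px
Planar DLT: solve 8×8 A·h = b for H (H[2,2]=1):
  H  [+503.75511 -213.20631 +286.85037]
  H  [+241.81880 +584.66461 +360.50301]
  H  [+0.00984 -0.03420 +1.00000]
B = K⁻¹H; ‖b₁‖=1.186772, ‖b₂‖=1.186772; λ = 2/(‖b₁‖+‖b₂‖) = 0.842622, sign → tz>0 ⇒ λ=+0.842622
r₁ = λ·B[:,0] = (+0.92705,+0.37484,+0.00829); r₂ = λ·B[:,1] = (-0.37447,+0.92679,-0.02882)
r₃ = r₁×r₂ = (-0.01848,+0.02361,+0.99955); SVD([r₁ r₂ r₃]) → R = UVᵀ:
  R  [+0.92705 -0.37447 -0.01848]
  R  [+0.37484 +0.92679 +0.02361]
  R  [+0.00829 -0.02882 +0.99955]
t = (-0.06435, +0.21011, +0.84262) m
tr R = 2.853394; θ = arccos((tr R − 1)/2) = 0.385269 rad = 22.074°
axis k = ((R−Rᵀ)₃₂, (R−Rᵀ)₁₃, (R−Rᵀ)₂₁) / (2 sinθ) = (-0.069752, -0.035617, +0.996928)
rvec = θ·k = (-0.026873, -0.013722, +0.384086)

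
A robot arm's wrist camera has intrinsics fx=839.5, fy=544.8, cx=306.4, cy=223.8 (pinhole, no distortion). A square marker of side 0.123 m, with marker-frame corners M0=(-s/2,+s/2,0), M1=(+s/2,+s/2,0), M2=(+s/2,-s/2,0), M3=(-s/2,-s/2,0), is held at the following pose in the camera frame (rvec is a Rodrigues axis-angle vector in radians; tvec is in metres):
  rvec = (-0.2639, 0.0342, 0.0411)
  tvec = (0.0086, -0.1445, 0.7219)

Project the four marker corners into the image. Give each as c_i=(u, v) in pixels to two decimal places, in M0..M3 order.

c0=(240.52, 156.58) c1=(386.64, 159.56) c2=(389.48, 74.47) c3=(249.66, 72.17)

Intrinsics K: fx=839.5, fy=544.8, cx=306.4, cy=223.8
Marker side s = 0.123 m; corners in marker frame (Z=0):
  M0 = (-0.0615, +0.0615, 0)
  M1 = (+0.0615, +0.0615, 0)
  M2 = (+0.0615, -0.0615, 0)
  M3 = (-0.0615, -0.0615, 0)
rvec = (-0.2639, 0.0342, 0.0411), |rvec| = θ = 0.26926 rad = 15.428°
Rodrigues: sinθ=0.26602, 1−cosθ=0.03603; R = I + sinθ·[k]× + (1−cosθ)·[k]×²:
    [+0.99858 -0.04509 +0.02840]
    [+0.03612 +0.96455 +0.26142]
    [-0.03918 -0.26002 +0.96481]
t = (0.0086, -0.1445, 0.7219) m
M0: Pc = R·M0+t = (-0.05559, -0.08740, +0.70832); u = 839.5·(-0.05559)/0.70832 + 306.4 = 240.5197, v = 544.8·(-0.08740)/0.70832 + 223.8 = 156.5754
M1: Pc = R·M1+t = (+0.06724, -0.08296, +0.70350); u = 839.5·(+0.06724)/0.70350 + 306.4 = 386.6383, v = 544.8·(-0.08296)/0.70350 + 223.8 = 159.5554
M2: Pc = R·M2+t = (+0.07279, -0.20160, +0.73548); u = 839.5·(+0.07279)/0.73548 + 306.4 = 389.4797, v = 544.8·(-0.20160)/0.73548 + 223.8 = 74.4683
M3: Pc = R·M3+t = (-0.05004, -0.20604, +0.74030); u = 839.5·(-0.05004)/0.74030 + 306.4 = 249.6552, v = 544.8·(-0.20604)/0.74030 + 223.8 = 72.1709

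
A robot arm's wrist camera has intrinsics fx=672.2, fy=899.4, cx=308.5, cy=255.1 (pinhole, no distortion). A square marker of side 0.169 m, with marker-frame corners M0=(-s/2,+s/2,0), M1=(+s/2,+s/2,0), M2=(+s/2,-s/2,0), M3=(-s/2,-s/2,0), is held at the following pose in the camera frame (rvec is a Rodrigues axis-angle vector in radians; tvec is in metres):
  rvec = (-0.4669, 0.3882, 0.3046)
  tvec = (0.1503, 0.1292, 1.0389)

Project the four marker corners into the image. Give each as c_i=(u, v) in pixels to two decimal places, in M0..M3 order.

c0=(337.19, 414.26) c1=(442.60, 456.54) c2=(474.90, 319.24) c3=(373.41, 288.34)

Intrinsics K: fx=672.2, fy=899.4, cx=308.5, cy=255.1
Marker side s = 0.169 m; corners in marker frame (Z=0):
  M0 = (-0.0845, +0.0845, 0)
  M1 = (+0.0845, +0.0845, 0)
  M2 = (+0.0845, -0.0845, 0)
  M3 = (-0.0845, -0.0845, 0)
rvec = (-0.4669, 0.3882, 0.3046), |rvec| = θ = 0.67932 rad = 38.922°
Rodrigues: sinθ=0.62826, 1−cosθ=0.22200; R = I + sinθ·[k]× + (1−cosθ)·[k]×²:
    [+0.88287 -0.36890 +0.29061]
    [+0.19451 +0.85050 +0.48869]
    [-0.42744 -0.37493 +0.82263]
t = (0.1503, 0.1292, 1.0389) m
M0: Pc = R·M0+t = (+0.04453, +0.18463, +1.04334); u = 672.2·(+0.04453)/1.04334 + 308.5 = 337.1868, v = 899.4·(+0.18463)/1.04334 + 255.1 = 414.2591
M1: Pc = R·M1+t = (+0.19373, +0.21750, +0.97110); u = 672.2·(+0.19373)/0.97110 + 308.5 = 442.6011, v = 899.4·(+0.21750)/0.97110 + 255.1 = 456.5442
M2: Pc = R·M2+t = (+0.25607, +0.07377, +1.03446); u = 672.2·(+0.25607)/1.03446 + 308.5 = 474.8988, v = 899.4·(+0.07377)/1.03446 + 255.1 = 319.2379
M3: Pc = R·M3+t = (+0.10687, +0.04090, +1.10670); u = 672.2·(+0.10687)/1.10670 + 308.5 = 373.4117, v = 899.4·(+0.04090)/1.10670 + 255.1 = 288.3362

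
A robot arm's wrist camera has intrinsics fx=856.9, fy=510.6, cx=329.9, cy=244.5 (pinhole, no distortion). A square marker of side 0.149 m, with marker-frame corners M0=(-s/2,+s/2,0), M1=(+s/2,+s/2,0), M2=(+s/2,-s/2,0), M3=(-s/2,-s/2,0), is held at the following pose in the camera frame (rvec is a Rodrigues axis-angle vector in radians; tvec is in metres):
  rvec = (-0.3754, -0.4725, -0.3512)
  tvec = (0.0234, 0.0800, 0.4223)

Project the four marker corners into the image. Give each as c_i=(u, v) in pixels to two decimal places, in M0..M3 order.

Intrinsics K: fx=856.9, fy=510.6, cx=329.9, cy=244.5
Marker side s = 0.149 m; corners in marker frame (Z=0):
  M0 = (-0.0745, +0.0745, 0)
  M1 = (+0.0745, +0.0745, 0)
  M2 = (+0.0745, -0.0745, 0)
  M3 = (-0.0745, -0.0745, 0)
rvec = (-0.3754, -0.4725, -0.3512), |rvec| = θ = 0.69823 rad = 40.006°
Rodrigues: sinθ=0.64286, 1−cosθ=0.23402; R = I + sinθ·[k]× + (1−cosθ)·[k]×²:
    [+0.83363 +0.40849 -0.37175]
    [-0.23821 +0.87315 +0.42529]
    [+0.49832 -0.26598 +0.82519]
t = (0.0234, 0.0800, 0.4223) m
M0: Pc = R·M0+t = (-0.00827, +0.16280, +0.36536); u = 856.9·(-0.00827)/0.36536 + 329.9 = 310.4981, v = 510.6·(+0.16280)/0.36536 + 244.5 = 472.0117
M1: Pc = R·M1+t = (+0.11594, +0.12730, +0.43961); u = 856.9·(+0.11594)/0.43961 + 329.9 = 555.8902, v = 510.6·(+0.12730)/0.43961 + 244.5 = 392.3607
M2: Pc = R·M2+t = (+0.05507, -0.00280, +0.47924); u = 856.9·(+0.05507)/0.47924 + 329.9 = 428.3718, v = 510.6·(-0.00280)/0.47924 + 244.5 = 241.5210
M3: Pc = R·M3+t = (-0.06914, +0.03270, +0.40499); u = 856.9·(-0.06914)/0.40499 + 329.9 = 183.6140, v = 510.6·(+0.03270)/0.40499 + 244.5 = 285.7233

c0=(310.50, 472.01) c1=(555.89, 392.36) c2=(428.37, 241.52) c3=(183.61, 285.72)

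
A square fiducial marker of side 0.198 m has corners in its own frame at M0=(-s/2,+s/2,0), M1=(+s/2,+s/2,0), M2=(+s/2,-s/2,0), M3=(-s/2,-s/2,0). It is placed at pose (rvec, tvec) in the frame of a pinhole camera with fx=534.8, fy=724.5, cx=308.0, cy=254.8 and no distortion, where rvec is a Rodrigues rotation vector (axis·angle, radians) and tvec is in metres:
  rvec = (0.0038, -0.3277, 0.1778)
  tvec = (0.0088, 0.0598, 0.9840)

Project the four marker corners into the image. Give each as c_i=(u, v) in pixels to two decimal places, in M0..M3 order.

c0=(251.32, 361.68) c1=(352.20, 379.49) c2=(370.11, 240.20) c3=(270.95, 213.22)

Intrinsics K: fx=534.8, fy=724.5, cx=308.0, cy=254.8
Marker side s = 0.198 m; corners in marker frame (Z=0):
  M0 = (-0.0990, +0.0990, 0)
  M1 = (+0.0990, +0.0990, 0)
  M2 = (+0.0990, -0.0990, 0)
  M3 = (-0.0990, -0.0990, 0)
rvec = (0.0038, -0.3277, 0.1778), |rvec| = θ = 0.37285 rad = 21.363°
Rodrigues: sinθ=0.36427, 1−cosθ=0.06871; R = I + sinθ·[k]× + (1−cosθ)·[k]×²:
    [+0.93130 -0.17432 -0.31983]
    [+0.17309 +0.98437 -0.03251]
    [+0.32049 -0.02508 +0.94692]
t = (0.0088, 0.0598, 0.9840) m
M0: Pc = R·M0+t = (-0.10066, +0.14012, +0.94979); u = 534.8·(-0.10066)/0.94979 + 308.0 = 251.3228, v = 724.5·(+0.14012)/0.94979 + 254.8 = 361.6809
M1: Pc = R·M1+t = (+0.08374, +0.17439, +1.01325); u = 534.8·(+0.08374)/1.01325 + 308.0 = 352.1991, v = 724.5·(+0.17439)/1.01325 + 254.8 = 379.4930
M2: Pc = R·M2+t = (+0.11826, -0.02052, +1.01821); u = 534.8·(+0.11826)/1.01821 + 308.0 = 370.1126, v = 724.5·(-0.02052)/1.01821 + 254.8 = 240.2019
M3: Pc = R·M3+t = (-0.06614, -0.05479, +0.95475); u = 534.8·(-0.06614)/0.95475 + 308.0 = 270.9517, v = 724.5·(-0.05479)/0.95475 + 254.8 = 213.2244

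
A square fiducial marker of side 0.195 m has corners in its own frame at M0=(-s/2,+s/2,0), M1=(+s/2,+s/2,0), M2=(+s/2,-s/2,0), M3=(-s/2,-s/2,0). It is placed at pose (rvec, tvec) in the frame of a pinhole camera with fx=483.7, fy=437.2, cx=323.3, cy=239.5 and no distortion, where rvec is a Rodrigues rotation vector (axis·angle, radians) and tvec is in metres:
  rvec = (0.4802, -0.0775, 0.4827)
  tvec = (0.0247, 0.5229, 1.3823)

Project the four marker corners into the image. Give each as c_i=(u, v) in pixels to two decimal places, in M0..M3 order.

c0=(286.55, 412.69) c1=(345.37, 433.71) c2=(378.91, 396.81) c3=(317.31, 373.47)

Intrinsics K: fx=483.7, fy=437.2, cx=323.3, cy=239.5
Marker side s = 0.195 m; corners in marker frame (Z=0):
  M0 = (-0.0975, +0.0975, 0)
  M1 = (+0.0975, +0.0975, 0)
  M2 = (+0.0975, -0.0975, 0)
  M3 = (-0.0975, -0.0975, 0)
rvec = (0.4802, -0.0775, 0.4827), |rvec| = θ = 0.68527 rad = 39.263°
Rodrigues: sinθ=0.63288, 1−cosθ=0.22575; R = I + sinθ·[k]× + (1−cosθ)·[k]×²:
    [+0.88510 -0.46369 +0.03986]
    [+0.42791 +0.77713 -0.46147]
    [+0.18301 +0.42551 +0.88626]
t = (0.0247, 0.5229, 1.3823) m
M0: Pc = R·M0+t = (-0.10681, +0.55695, +1.40594); u = 483.7·(-0.10681)/1.40594 + 323.3 = 286.5542, v = 437.2·(+0.55695)/1.40594 + 239.5 = 412.6921
M1: Pc = R·M1+t = (+0.06579, +0.64039, +1.44163); u = 483.7·(+0.06579)/1.44163 + 323.3 = 345.3733, v = 437.2·(+0.64039)/1.44163 + 239.5 = 433.7102
M2: Pc = R·M2+t = (+0.15621, +0.48885, +1.35866); u = 483.7·(+0.15621)/1.35866 + 323.3 = 378.9118, v = 437.2·(+0.48885)/1.35866 + 239.5 = 396.8064
M3: Pc = R·M3+t = (-0.01639, +0.40541, +1.32297); u = 483.7·(-0.01639)/1.32297 + 323.3 = 317.3084, v = 437.2·(+0.40541)/1.32297 + 239.5 = 373.4747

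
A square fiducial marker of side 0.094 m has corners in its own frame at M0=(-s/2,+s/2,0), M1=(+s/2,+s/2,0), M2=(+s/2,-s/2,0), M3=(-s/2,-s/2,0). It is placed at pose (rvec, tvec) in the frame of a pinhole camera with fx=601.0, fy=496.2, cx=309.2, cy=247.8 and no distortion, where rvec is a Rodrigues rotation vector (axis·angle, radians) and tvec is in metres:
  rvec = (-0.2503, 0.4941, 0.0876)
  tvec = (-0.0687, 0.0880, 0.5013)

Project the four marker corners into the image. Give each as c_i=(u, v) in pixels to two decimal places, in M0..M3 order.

c0=(172.69, 375.62) c1=(265.34, 390.18) c2=(283.72, 292.13) c3=(193.05, 286.40)

Intrinsics K: fx=601.0, fy=496.2, cx=309.2, cy=247.8
Marker side s = 0.094 m; corners in marker frame (Z=0):
  M0 = (-0.0470, +0.0470, 0)
  M1 = (+0.0470, +0.0470, 0)
  M2 = (+0.0470, -0.0470, 0)
  M3 = (-0.0470, -0.0470, 0)
rvec = (-0.2503, 0.4941, 0.0876), |rvec| = θ = 0.56077 rad = 32.130°
Rodrigues: sinθ=0.53184, 1−cosθ=0.15315; R = I + sinθ·[k]× + (1−cosθ)·[k]×²:
    [+0.87736 -0.14331 +0.45793]
    [+0.02285 +0.96575 +0.25847]
    [-0.47929 -0.21631 +0.85059]
t = (-0.0687, 0.0880, 0.5013) m
M0: Pc = R·M0+t = (-0.11667, +0.13232, +0.51366); u = 601.0·(-0.11667)/0.51366 + 309.2 = 172.6901, v = 496.2·(+0.13232)/0.51366 + 247.8 = 375.6188
M1: Pc = R·M1+t = (-0.03420, +0.13446, +0.46861); u = 601.0·(-0.03420)/0.46861 + 309.2 = 265.3379, v = 496.2·(+0.13446)/0.46861 + 247.8 = 390.1817
M2: Pc = R·M2+t = (-0.02073, +0.04368, +0.48894); u = 601.0·(-0.02073)/0.48894 + 309.2 = 283.7210, v = 496.2·(+0.04368)/0.48894 + 247.8 = 292.1322
M3: Pc = R·M3+t = (-0.10320, +0.04154, +0.53399); u = 601.0·(-0.10320)/0.53399 + 309.2 = 193.0499, v = 496.2·(+0.04154)/0.53399 + 247.8 = 286.3963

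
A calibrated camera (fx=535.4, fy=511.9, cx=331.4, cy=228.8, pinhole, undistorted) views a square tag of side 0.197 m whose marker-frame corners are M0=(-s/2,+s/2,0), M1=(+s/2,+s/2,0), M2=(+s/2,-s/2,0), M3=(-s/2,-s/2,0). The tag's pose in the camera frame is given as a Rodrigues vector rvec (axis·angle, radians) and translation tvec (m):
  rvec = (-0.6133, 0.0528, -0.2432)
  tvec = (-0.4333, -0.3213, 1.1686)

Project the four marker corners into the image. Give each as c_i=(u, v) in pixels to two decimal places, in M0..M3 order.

c0=(86.22, 127.46) c1=(179.05, 106.01) c2=(175.06, 52.44) c3=(90.82, 71.70)

Intrinsics K: fx=535.4, fy=511.9, cx=331.4, cy=228.8
Marker side s = 0.197 m; corners in marker frame (Z=0):
  M0 = (-0.0985, +0.0985, 0)
  M1 = (+0.0985, +0.0985, 0)
  M2 = (+0.0985, -0.0985, 0)
  M3 = (-0.0985, -0.0985, 0)
rvec = (-0.6133, 0.0528, -0.2432), |rvec| = θ = 0.66187 rad = 37.922°
Rodrigues: sinθ=0.61459, 1−cosθ=0.21116; R = I + sinθ·[k]× + (1−cosθ)·[k]×²:
    [+0.97015 +0.21022 +0.12092]
    [-0.24144 +0.79019 +0.56330]
    [+0.02287 -0.57568 +0.81735]
t = (-0.4333, -0.3213, 1.1686) m
M0: Pc = R·M0+t = (-0.50815, -0.21968, +1.10964); u = 535.4·(-0.50815)/1.10964 + 331.4 = 86.2175, v = 511.9·(-0.21968)/1.10964 + 228.8 = 127.4551
M1: Pc = R·M1+t = (-0.31703, -0.26725, +1.11415); u = 535.4·(-0.31703)/1.11415 + 331.4 = 179.0504, v = 511.9·(-0.26725)/1.11415 + 228.8 = 106.0117
M2: Pc = R·M2+t = (-0.35845, -0.42292, +1.22756); u = 535.4·(-0.35845)/1.22756 + 331.4 = 175.0630, v = 511.9·(-0.42292)/1.22756 + 228.8 = 52.4414
M3: Pc = R·M3+t = (-0.54957, -0.37535, +1.22305); u = 535.4·(-0.54957)/1.22305 + 331.4 = 90.8235, v = 511.9·(-0.37535)/1.22305 + 228.8 = 71.6990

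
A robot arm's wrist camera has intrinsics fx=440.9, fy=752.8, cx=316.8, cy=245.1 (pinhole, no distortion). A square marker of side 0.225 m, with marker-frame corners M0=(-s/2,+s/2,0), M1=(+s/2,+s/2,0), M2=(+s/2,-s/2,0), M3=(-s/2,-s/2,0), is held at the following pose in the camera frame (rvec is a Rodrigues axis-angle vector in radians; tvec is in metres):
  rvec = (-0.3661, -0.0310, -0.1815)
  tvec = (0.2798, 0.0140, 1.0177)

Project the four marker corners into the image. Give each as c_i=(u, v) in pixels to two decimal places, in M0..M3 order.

Intrinsics K: fx=440.9, fy=752.8, cx=316.8, cy=245.1
Marker side s = 0.225 m; corners in marker frame (Z=0):
  M0 = (-0.1125, +0.1125, 0)
  M1 = (+0.1125, +0.1125, 0)
  M2 = (+0.1125, -0.1125, 0)
  M3 = (-0.1125, -0.1125, 0)
rvec = (-0.3661, -0.0310, -0.1815), |rvec| = θ = 0.40980 rad = 23.480°
Rodrigues: sinθ=0.39842, 1−cosθ=0.08280; R = I + sinθ·[k]× + (1−cosθ)·[k]×²:
    [+0.98328 +0.18206 +0.00262]
    [-0.17087 +0.91768 +0.35871]
    [+0.06290 -0.35316 +0.93344]
t = (0.2798, 0.0140, 1.0177) m
M0: Pc = R·M0+t = (+0.18966, +0.13646, +0.97089); u = 440.9·(+0.18966)/0.97089 + 316.8 = 402.9290, v = 752.8·(+0.13646)/0.97089 + 245.1 = 350.9077
M1: Pc = R·M1+t = (+0.41090, +0.09802, +0.98505); u = 440.9·(+0.41090)/0.98505 + 316.8 = 500.7167, v = 752.8·(+0.09802)/0.98505 + 245.1 = 320.0067
M2: Pc = R·M2+t = (+0.36994, -0.10846, +1.06451); u = 440.9·(+0.36994)/1.06451 + 316.8 = 470.0217, v = 752.8·(-0.10846)/1.06451 + 245.1 = 168.3983
M3: Pc = R·M3+t = (+0.14870, -0.07002, +1.05035); u = 440.9·(+0.14870)/1.05035 + 316.8 = 379.2183, v = 752.8·(-0.07002)/1.05035 + 245.1 = 194.9188

c0=(402.93, 350.91) c1=(500.72, 320.01) c2=(470.02, 168.40) c3=(379.22, 194.92)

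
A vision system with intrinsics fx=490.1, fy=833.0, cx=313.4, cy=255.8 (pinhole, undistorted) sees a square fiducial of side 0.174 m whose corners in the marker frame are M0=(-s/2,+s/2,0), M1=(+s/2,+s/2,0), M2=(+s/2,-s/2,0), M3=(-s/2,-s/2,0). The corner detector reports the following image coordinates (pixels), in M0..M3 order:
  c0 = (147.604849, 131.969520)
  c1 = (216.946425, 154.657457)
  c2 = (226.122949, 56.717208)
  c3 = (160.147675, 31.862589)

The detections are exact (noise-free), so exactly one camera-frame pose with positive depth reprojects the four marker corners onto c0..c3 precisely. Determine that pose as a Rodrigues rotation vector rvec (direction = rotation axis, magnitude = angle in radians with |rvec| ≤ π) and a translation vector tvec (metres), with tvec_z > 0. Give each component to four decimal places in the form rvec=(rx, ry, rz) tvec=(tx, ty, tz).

rvec=(-0.3223, -0.2688, 0.1254) tvec=(-0.3276, -0.2512, 1.2843)

Intrinsics K: fx=490.1, fy=833.0, cx=313.4, cy=255.8
Marker side s = 0.174 m; corners in marker frame (Z=0):
  M0 = (-0.0870, +0.0870, 0)
  M1 = (+0.0870, +0.0870, 0)
  M2 = (+0.0870, -0.0870, 0)
  M3 = (-0.0870, -0.0870, 0)
Detected image corners:
  c0 = (147.604849, 131.969520) px
  c1 = (216.946425, 154.657457) px
  c2 = (226.122949, 56.717208) px
  c3 = (160.147675, 31.862589) px
Planar DLT: solve 8×8 A·h = b for H (H[2,2]=1):
  H  [+423.76097 -110.28838 +188.37726]
  H  [+154.31300 +544.99577 +92.89295]
  H  [+0.18718 -0.25590 +1.00000]
B = K⁻¹H; ‖b₁‖=0.778658, ‖b₂‖=0.778658; λ = 2/(‖b₁‖+‖b₂‖) = 1.284261, sign → tz>0 ⇒ λ=+1.284261
r₁ = λ·B[:,0] = (+0.95671,+0.16409,+0.24039); r₂ = λ·B[:,1] = (-0.07885,+0.94116,-0.32864)
r₃ = r₁×r₂ = (-0.28017,+0.29546,+0.91335); SVD([r₁ r₂ r₃]) → R = UVᵀ:
  R  [+0.95671 -0.07885 -0.28017]
  R  [+0.16409 +0.94116 +0.29546]
  R  [+0.24039 -0.32864 +0.91335]
t = (-0.32761, -0.25116, +1.28426) m
tr R = 2.811213; θ = arccos((tr R − 1)/2) = 0.437989 rad = 25.095°
axis k = ((R−Rᵀ)₃₂, (R−Rᵀ)₁₃, (R−Rᵀ)₂₁) / (2 sinθ) = (-0.735767, -0.613695, +0.286400)
rvec = θ·k = (-0.322258, -0.268791, +0.125440)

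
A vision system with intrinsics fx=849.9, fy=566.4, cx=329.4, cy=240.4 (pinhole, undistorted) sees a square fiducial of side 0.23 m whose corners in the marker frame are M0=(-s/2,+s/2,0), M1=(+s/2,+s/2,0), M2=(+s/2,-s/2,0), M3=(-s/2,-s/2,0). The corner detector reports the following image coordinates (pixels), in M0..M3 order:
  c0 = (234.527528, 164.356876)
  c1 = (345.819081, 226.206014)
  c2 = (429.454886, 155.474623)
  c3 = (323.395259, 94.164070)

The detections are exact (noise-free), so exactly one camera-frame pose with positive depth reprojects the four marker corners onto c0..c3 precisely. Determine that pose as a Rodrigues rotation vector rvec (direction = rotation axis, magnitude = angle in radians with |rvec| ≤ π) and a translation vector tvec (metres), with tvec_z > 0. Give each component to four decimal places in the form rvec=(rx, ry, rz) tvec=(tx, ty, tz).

Intrinsics K: fx=849.9, fy=566.4, cx=329.4, cy=240.4
Marker side s = 0.23 m; corners in marker frame (Z=0):
  M0 = (-0.1150, +0.1150, 0)
  M1 = (+0.1150, +0.1150, 0)
  M2 = (+0.1150, -0.1150, 0)
  M3 = (-0.1150, -0.1150, 0)
Detected image corners:
  c0 = (234.527528, 164.356876) px
  c1 = (345.819081, 226.206014) px
  c2 = (429.454886, 155.474623) px
  c3 = (323.395259, 94.164070) px
Planar DLT: solve 8×8 A·h = b for H (H[2,2]=1):
  H  [+501.78049 -421.27556 +334.54170]
  H  [+281.86640 +284.09549 +159.79953]
  H  [+0.08839 -0.13916 +1.00000]
B = K⁻¹H; ‖b₁‖=0.727205, ‖b₂‖=0.727205; λ = 2/(‖b₁‖+‖b₂‖) = 1.375129, sign → tz>0 ⇒ λ=+1.375129
r₁ = λ·B[:,0] = (+0.76477,+0.63274,+0.12155); r₂ = λ·B[:,1] = (-0.60745,+0.77096,-0.19137)
r₃ = r₁×r₂ = (-0.21479,+0.07252,+0.97396); SVD([r₁ r₂ r₃]) → R = UVᵀ:
  R  [+0.76477 -0.60745 -0.21479]
  R  [+0.63274 +0.77096 +0.07252]
  R  [+0.12155 -0.19137 +0.97396]
t = (+0.00832, -0.19569, +1.37513) m
tr R = 2.509693; θ = arccos((tr R − 1)/2) = 0.715376 rad = 40.988°
axis k = ((R−Rᵀ)₃₂, (R−Rᵀ)₁₃, (R−Rᵀ)₂₁) / (2 sinθ) = (-0.201165, -0.256395, +0.945407)
rvec = θ·k = (-0.143909, -0.183419, +0.676322)

rvec=(-0.1439, -0.1834, 0.6763) tvec=(0.0083, -0.1957, 1.3751)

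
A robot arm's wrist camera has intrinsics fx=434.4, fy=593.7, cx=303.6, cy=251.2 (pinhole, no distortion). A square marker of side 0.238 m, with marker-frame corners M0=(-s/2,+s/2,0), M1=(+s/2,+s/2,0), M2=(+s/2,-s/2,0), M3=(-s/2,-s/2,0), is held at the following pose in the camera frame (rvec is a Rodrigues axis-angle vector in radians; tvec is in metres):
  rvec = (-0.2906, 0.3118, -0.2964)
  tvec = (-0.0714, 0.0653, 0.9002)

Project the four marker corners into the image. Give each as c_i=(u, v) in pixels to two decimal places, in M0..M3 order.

Intrinsics K: fx=434.4, fy=593.7, cx=303.6, cy=251.2
Marker side s = 0.238 m; corners in marker frame (Z=0):
  M0 = (-0.1190, +0.1190, 0)
  M1 = (+0.1190, +0.1190, 0)
  M2 = (+0.1190, -0.1190, 0)
  M3 = (-0.1190, -0.1190, 0)
rvec = (-0.2906, 0.3118, -0.2964), |rvec| = θ = 0.51915 rad = 29.745°
Rodrigues: sinθ=0.49615, 1−cosθ=0.13176; R = I + sinθ·[k]× + (1−cosθ)·[k]×²:
    [+0.90952 +0.23897 +0.34009]
    [-0.32756 +0.91577 +0.23254]
    [-0.25587 -0.32290 +0.91119]
t = (-0.0714, 0.0653, 0.9002) m
M0: Pc = R·M0+t = (-0.15120, +0.21326, +0.89222); u = 434.4·(-0.15120)/0.89222 + 303.6 = 229.9866, v = 593.7·(+0.21326)/0.89222 + 251.2 = 393.1039
M1: Pc = R·M1+t = (+0.06527, +0.13530, +0.83133); u = 434.4·(+0.06527)/0.83133 + 303.6 = 337.7064, v = 593.7·(+0.13530)/0.83133 + 251.2 = 347.8235
M2: Pc = R·M2+t = (+0.00840, -0.08266, +0.90818); u = 434.4·(+0.00840)/0.90818 + 303.6 = 307.6161, v = 593.7·(-0.08266)/0.90818 + 251.2 = 197.1655
M3: Pc = R·M3+t = (-0.20807, -0.00470, +0.96907); u = 434.4·(-0.20807)/0.96907 + 303.6 = 210.3297, v = 593.7·(-0.00470)/0.96907 + 251.2 = 248.3226

c0=(229.99, 393.10) c1=(337.71, 347.82) c2=(307.62, 197.17) c3=(210.33, 248.32)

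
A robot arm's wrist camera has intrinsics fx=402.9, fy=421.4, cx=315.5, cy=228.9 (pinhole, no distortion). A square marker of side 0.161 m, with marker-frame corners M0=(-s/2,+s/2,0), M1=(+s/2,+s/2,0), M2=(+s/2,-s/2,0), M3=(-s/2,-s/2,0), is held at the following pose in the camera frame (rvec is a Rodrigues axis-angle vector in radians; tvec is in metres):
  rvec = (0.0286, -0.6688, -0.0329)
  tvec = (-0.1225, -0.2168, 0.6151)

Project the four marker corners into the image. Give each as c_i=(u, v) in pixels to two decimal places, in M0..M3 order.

Intrinsics K: fx=402.9, fy=421.4, cx=315.5, cy=228.9
Marker side s = 0.161 m; corners in marker frame (Z=0):
  M0 = (-0.0805, +0.0805, 0)
  M1 = (+0.0805, +0.0805, 0)
  M2 = (+0.0805, -0.0805, 0)
  M3 = (-0.0805, -0.0805, 0)
rvec = (0.0286, -0.6688, -0.0329), |rvec| = θ = 0.67022 rad = 38.401°
Rodrigues: sinθ=0.62116, 1−cosθ=0.21631; R = I + sinθ·[k]× + (1−cosθ)·[k]×²:
    [+0.78408 +0.02128 -0.62030]
    [-0.03970 +0.99908 -0.01591]
    [+0.61939 +0.03710 +0.78421]
t = (-0.1225, -0.2168, 0.6151) m
M0: Pc = R·M0+t = (-0.18391, -0.13318, +0.56823); u = 402.9·(-0.18391)/0.56823 + 315.5 = 185.1021, v = 421.4·(-0.13318)/0.56823 + 228.9 = 130.1346
M1: Pc = R·M1+t = (-0.05767, -0.13957, +0.66795); u = 402.9·(-0.05767)/0.66795 + 315.5 = 280.7149, v = 421.4·(-0.13957)/0.66795 + 228.9 = 140.8471
M2: Pc = R·M2+t = (-0.06109, -0.30042, +0.66197); u = 402.9·(-0.06109)/0.66197 + 315.5 = 278.3157, v = 421.4·(-0.30042)/0.66197 + 228.9 = 37.6569
M3: Pc = R·M3+t = (-0.18733, -0.29403, +0.56225); u = 402.9·(-0.18733)/0.56225 + 315.5 = 181.2616, v = 421.4·(-0.29403)/0.56225 + 228.9 = 8.5286

c0=(185.10, 130.13) c1=(280.71, 140.85) c2=(278.32, 37.66) c3=(181.26, 8.53)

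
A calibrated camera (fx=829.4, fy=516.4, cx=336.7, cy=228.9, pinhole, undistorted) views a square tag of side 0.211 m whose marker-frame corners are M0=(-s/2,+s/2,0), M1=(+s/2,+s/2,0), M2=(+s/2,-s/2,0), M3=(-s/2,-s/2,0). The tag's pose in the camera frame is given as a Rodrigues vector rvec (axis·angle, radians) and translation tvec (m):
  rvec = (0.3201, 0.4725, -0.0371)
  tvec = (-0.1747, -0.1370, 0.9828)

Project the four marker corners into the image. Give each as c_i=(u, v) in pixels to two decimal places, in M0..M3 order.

c0=(135.76, 209.01) c1=(277.24, 211.38) c2=(252.11, 95.73) c3=(104.24, 104.27)

Intrinsics K: fx=829.4, fy=516.4, cx=336.7, cy=228.9
Marker side s = 0.211 m; corners in marker frame (Z=0):
  M0 = (-0.1055, +0.1055, 0)
  M1 = (+0.1055, +0.1055, 0)
  M2 = (+0.1055, -0.1055, 0)
  M3 = (-0.1055, -0.1055, 0)
rvec = (0.3201, 0.4725, -0.0371), |rvec| = θ = 0.57192 rad = 32.769°
Rodrigues: sinθ=0.54125, 1−cosθ=0.15914; R = I + sinθ·[k]× + (1−cosθ)·[k]×²:
    [+0.89071 +0.10869 +0.44138]
    [+0.03847 +0.94948 -0.31146]
    [-0.45294 +0.29440 +0.84153]
t = (-0.1747, -0.1370, 0.9828) m
M0: Pc = R·M0+t = (-0.25720, -0.04089, +1.06164); u = 829.4·(-0.25720)/1.06164 + 336.7 = 135.7627, v = 516.4·(-0.04089)/1.06164 + 228.9 = 209.0110
M1: Pc = R·M1+t = (-0.06926, -0.03277, +0.96607); u = 829.4·(-0.06926)/0.96607 + 336.7 = 277.2363, v = 516.4·(-0.03277)/0.96607 + 228.9 = 211.3829
M2: Pc = R·M2+t = (-0.09220, -0.23311, +0.90396); u = 829.4·(-0.09220)/0.90396 + 336.7 = 252.1070, v = 516.4·(-0.23311)/0.90396 + 228.9 = 95.7313
M3: Pc = R·M3+t = (-0.28014, -0.24123, +0.99953); u = 829.4·(-0.28014)/0.99953 + 336.7 = 104.2437, v = 516.4·(-0.24123)/0.99953 + 228.9 = 104.2701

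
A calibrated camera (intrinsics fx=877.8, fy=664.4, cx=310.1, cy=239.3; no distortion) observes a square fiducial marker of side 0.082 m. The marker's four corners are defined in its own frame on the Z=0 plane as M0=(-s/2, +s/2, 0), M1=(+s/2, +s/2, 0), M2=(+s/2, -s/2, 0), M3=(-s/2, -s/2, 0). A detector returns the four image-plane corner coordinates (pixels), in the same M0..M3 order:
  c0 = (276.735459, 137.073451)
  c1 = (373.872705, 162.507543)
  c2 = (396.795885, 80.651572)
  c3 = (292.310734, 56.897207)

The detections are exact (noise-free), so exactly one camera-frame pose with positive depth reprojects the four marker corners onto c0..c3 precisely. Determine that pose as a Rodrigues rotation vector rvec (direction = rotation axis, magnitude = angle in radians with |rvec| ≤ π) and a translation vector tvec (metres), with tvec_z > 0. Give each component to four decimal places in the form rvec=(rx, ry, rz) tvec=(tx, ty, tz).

rvec=(0.4908, 0.4120, 0.2742) tvec=(0.0171, -0.1237, 0.6372)

Intrinsics K: fx=877.8, fy=664.4, cx=310.1, cy=239.3
Marker side s = 0.082 m; corners in marker frame (Z=0):
  M0 = (-0.0410, +0.0410, 0)
  M1 = (+0.0410, +0.0410, 0)
  M2 = (+0.0410, -0.0410, 0)
  M3 = (-0.0410, -0.0410, 0)
Detected image corners:
  c0 = (276.735459, 137.073451) px
  c1 = (373.872705, 162.507543) px
  c2 = (396.795885, 80.651572) px
  c3 = (292.310734, 56.897207) px
Planar DLT: solve 8×8 A·h = b for H (H[2,2]=1):
  H  [+1062.47549 +32.27540 +333.59415]
  H  [+246.27284 +1074.62321 +110.35295]
  H  [-0.49404 +0.79454 +1.00000]
B = K⁻¹H; ‖b₁‖=1.569410, ‖b₂‖=1.569410; λ = 2/(‖b₁‖+‖b₂‖) = 0.637182, sign → tz>0 ⇒ λ=+0.637182
r₁ = λ·B[:,0] = (+0.88244,+0.34957,-0.31480); r₂ = λ·B[:,1] = (-0.15542,+0.84826,+0.50627)
r₃ = r₁×r₂ = (+0.44400,-0.39783,+0.80287); SVD([r₁ r₂ r₃]) → R = UVᵀ:
  R  [+0.88244 -0.15542 +0.44400]
  R  [+0.34957 +0.84826 -0.39783]
  R  [-0.31480 +0.50627 +0.80287]
t = (+0.01705, -0.12366, +0.63718) m
tr R = 2.533567; θ = arccos((tr R − 1)/2) = 0.696981 rad = 39.934°
axis k = ((R−Rᵀ)₃₂, (R−Rᵀ)₁₃, (R−Rᵀ)₂₁) / (2 sinθ) = (+0.704226, +0.591051, +0.393349)
rvec = θ·k = (+0.490832, +0.411952, +0.274157)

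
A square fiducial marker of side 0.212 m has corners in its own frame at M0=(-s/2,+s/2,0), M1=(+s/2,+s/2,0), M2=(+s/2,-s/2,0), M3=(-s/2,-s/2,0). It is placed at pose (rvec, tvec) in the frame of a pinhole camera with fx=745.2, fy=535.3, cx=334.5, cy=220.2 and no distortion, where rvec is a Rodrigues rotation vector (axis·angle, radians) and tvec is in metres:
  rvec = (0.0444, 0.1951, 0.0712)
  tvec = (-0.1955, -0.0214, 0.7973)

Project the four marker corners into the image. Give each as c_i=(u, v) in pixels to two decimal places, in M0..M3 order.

c0=(57.22, 269.81) c1=(240.38, 283.27) c2=(252.65, 137.58) c3=(66.43, 131.25)

Intrinsics K: fx=745.2, fy=535.3, cx=334.5, cy=220.2
Marker side s = 0.212 m; corners in marker frame (Z=0):
  M0 = (-0.1060, +0.1060, 0)
  M1 = (+0.1060, +0.1060, 0)
  M2 = (+0.1060, -0.1060, 0)
  M3 = (-0.1060, -0.1060, 0)
rvec = (0.0444, 0.1951, 0.0712), |rvec| = θ = 0.21238 rad = 12.168°
Rodrigues: sinθ=0.21079, 1−cosθ=0.02247; R = I + sinθ·[k]× + (1−cosθ)·[k]×²:
    [+0.97851 -0.06635 +0.19521]
    [+0.07498 +0.99649 -0.03715]
    [-0.19206 +0.05099 +0.98006]
t = (-0.1955, -0.0214, 0.7973) m
M0: Pc = R·M0+t = (-0.30626, +0.07628, +0.82306); u = 745.2·(-0.30626)/0.82306 + 334.5 = 57.2166, v = 535.3·(+0.07628)/0.82306 + 220.2 = 269.8108
M1: Pc = R·M1+t = (-0.09881, +0.09218, +0.78235); u = 745.2·(-0.09881)/0.78235 + 334.5 = 240.3809, v = 535.3·(+0.09218)/0.78235 + 220.2 = 283.2692
M2: Pc = R·M2+t = (-0.08474, -0.11908, +0.77154); u = 745.2·(-0.08474)/0.77154 + 334.5 = 252.6485, v = 535.3·(-0.11908)/0.77154 + 220.2 = 137.5809
M3: Pc = R·M3+t = (-0.29219, -0.13498, +0.81225); u = 745.2·(-0.29219)/0.81225 + 334.5 = 66.4318, v = 535.3·(-0.13498)/0.81225 + 220.2 = 131.2466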